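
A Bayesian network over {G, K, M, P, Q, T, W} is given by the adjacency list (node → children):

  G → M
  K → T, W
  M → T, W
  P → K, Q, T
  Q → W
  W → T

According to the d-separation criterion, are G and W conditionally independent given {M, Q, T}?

Yes

Enumerating the 6 paths from G to W and testing each for blocking by {M, Q, T}:
Path 1: G → M → T ← P → K → W
  M is a chain here and M is conditioned on, so the path is blocked at M.
Path 2: G → M → T ← P → Q → W
  M is a chain here and M is conditioned on, so the path is blocked at M.
Path 3: G → M → T ← W
  M is a chain here and M is conditioned on, so the path is blocked at M.
Path 4: G → M → T ← K ← P → Q → W
  M is a chain here and M is conditioned on, so the path is blocked at M.
Path 5: G → M → T ← K → W
  M is a chain here and M is conditioned on, so the path is blocked at M.
Path 6: G → M → W
  M is a chain here and M is conditioned on, so the path is blocked at M.
All paths are blocked; G ⊥ W | {M, Q, T} holds.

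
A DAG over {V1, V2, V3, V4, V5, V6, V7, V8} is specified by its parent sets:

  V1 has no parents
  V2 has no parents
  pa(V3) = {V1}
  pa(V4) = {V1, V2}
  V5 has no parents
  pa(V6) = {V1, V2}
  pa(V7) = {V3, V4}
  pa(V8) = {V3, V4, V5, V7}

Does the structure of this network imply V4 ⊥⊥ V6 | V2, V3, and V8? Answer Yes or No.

No

We examine all 6 paths between V4 and V6:
Path 1: V4 → V8 ← V7 ← V3 ← V1 → V6
  V3 is a chain here and V3 is conditioned on, so the path is blocked at V3.
Path 2: V4 → V8 ← V3 ← V1 → V6
  V3 is a chain here and V3 is conditioned on, so the path is blocked at V3.
Path 3: V4 → V7 → V8 ← V3 ← V1 → V6
  V3 is a chain here and V3 is conditioned on, so the path is blocked at V3.
Path 4: V4 → V7 ← V3 ← V1 → V6
  V3 is a chain here and V3 is conditioned on, so the path is blocked at V3.
Path 5: V4 ← V2 → V6
  V2 is a fork here and V2 is conditioned on, so the path is blocked at V2.
Path 6: V4 ← V1 → V6
  V1 is a fork and V1 is not conditioned on — no node blocks this path, so it is active.
At least one path is unblocked, so d-separation fails.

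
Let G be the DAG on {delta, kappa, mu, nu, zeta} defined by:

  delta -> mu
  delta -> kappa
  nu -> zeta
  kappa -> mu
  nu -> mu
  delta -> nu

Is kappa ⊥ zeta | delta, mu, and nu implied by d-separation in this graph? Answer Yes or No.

Enumerating the 4 paths from kappa to zeta and testing each for blocking by {delta, mu, nu}:
Path 1: kappa ← delta → nu → zeta
  delta is a fork here and delta is conditioned on, so the path is blocked at delta.
Path 2: kappa ← delta → mu ← nu → zeta
  delta is a fork here and delta is conditioned on, so the path is blocked at delta.
Path 3: kappa → mu ← delta → nu → zeta
  delta is a fork here and delta is conditioned on, so the path is blocked at delta.
Path 4: kappa → mu ← nu → zeta
  nu is a fork here and nu is conditioned on, so the path is blocked at nu.
All paths are blocked; kappa ⊥ zeta | {delta, mu, nu} holds.

Yes — kappa and zeta are d-separated given {delta, mu, nu}.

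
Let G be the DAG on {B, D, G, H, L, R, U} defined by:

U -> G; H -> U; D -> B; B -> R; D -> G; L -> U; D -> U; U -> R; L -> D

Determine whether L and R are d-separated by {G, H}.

No — L and R are not d-separated given {G, H}.

We examine all 6 paths between L and R:
Path 1: L → D → B → R
  D is a chain and D is not conditioned on; B is a chain and B is not conditioned on — no node blocks this path, so it is active.
Path 2: L → D → U → R
  D is a chain and D is not conditioned on; U is a chain and U is not conditioned on — no node blocks this path, so it is active.
Path 3: L → D → G ← U → R
  D is a chain and D is not conditioned on; G is a collider and G is conditioned on, which opens it; U is a fork and U is not conditioned on — no node blocks this path, so it is active.
Path 4: L → U ← D → B → R
  U is a collider and its descendant G is conditioned on, which opens it; D is a fork and D is not conditioned on; B is a chain and B is not conditioned on — no node blocks this path, so it is active.
Path 5: L → U → R
  U is a chain and U is not conditioned on — no node blocks this path, so it is active.
Path 6: L → U → G ← D → B → R
  U is a chain and U is not conditioned on; G is a collider and G is conditioned on, which opens it; D is a fork and D is not conditioned on; B is a chain and B is not conditioned on — no node blocks this path, so it is active.
At least one path is unblocked, so d-separation fails.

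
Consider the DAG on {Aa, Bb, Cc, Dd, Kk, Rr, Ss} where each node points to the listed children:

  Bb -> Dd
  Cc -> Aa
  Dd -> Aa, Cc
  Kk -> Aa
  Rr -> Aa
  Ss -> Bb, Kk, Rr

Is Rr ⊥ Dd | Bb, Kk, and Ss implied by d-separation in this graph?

Yes — Rr and Dd are d-separated given {Bb, Kk, Ss}.

Enumerating the 6 paths from Rr to Dd and testing each for blocking by {Bb, Kk, Ss}:
  1. Rr → Aa ← Kk ← Ss → Bb → Dd — Aa:collider[blocks]; Kk:chain[blocks]; Ss:fork[blocks]; Bb:chain[blocks] ⇒ blocked
  2. Rr → Aa ← Dd — Aa:collider[blocks] ⇒ blocked
  3. Rr → Aa ← Cc ← Dd — Aa:collider[blocks]; Cc:chain[open] ⇒ blocked
  4. Rr ← Ss → Kk → Aa ← Dd — Ss:fork[blocks]; Kk:chain[blocks]; Aa:collider[blocks] ⇒ blocked
  5. Rr ← Ss → Kk → Aa ← Cc ← Dd — Ss:fork[blocks]; Kk:chain[blocks]; Aa:collider[blocks]; Cc:chain[open] ⇒ blocked
  6. Rr ← Ss → Bb → Dd — Ss:fork[blocks]; Bb:chain[blocks] ⇒ blocked
All paths are blocked; Rr ⊥ Dd | {Bb, Kk, Ss} holds.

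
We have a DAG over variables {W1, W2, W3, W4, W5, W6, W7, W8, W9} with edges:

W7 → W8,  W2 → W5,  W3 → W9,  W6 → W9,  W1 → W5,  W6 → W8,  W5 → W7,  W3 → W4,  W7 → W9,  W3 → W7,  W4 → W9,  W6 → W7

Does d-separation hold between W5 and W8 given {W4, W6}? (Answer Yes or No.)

5 paths connect W5 and W8; each must be blocked for d-separation to hold:
Path 1: W5 → W7 ← W3 → W4 → W9 ← W6 → W8
  W7 is a collider here and neither W7 nor any of its descendants is conditioned on, so the collider stays closed — the path is blocked at W7.
Path 2: W5 → W7 ← W3 → W9 ← W6 → W8
  W7 is a collider here and neither W7 nor any of its descendants is conditioned on, so the collider stays closed — the path is blocked at W7.
Path 3: W5 → W7 → W8
  W7 is a chain and W7 is not conditioned on — no node blocks this path, so it is active.
Path 4: W5 → W7 ← W6 → W8
  W7 is a collider here and neither W7 nor any of its descendants is conditioned on, so the collider stays closed — the path is blocked at W7.
Path 5: W5 → W7 → W9 ← W6 → W8
  W9 is a collider here and neither W9 nor any of its descendants is conditioned on, so the collider stays closed — the path is blocked at W9.
Since the path W5 → W7 → W8 is active, W5 and W8 are not d-separated given {W4, W6}.

No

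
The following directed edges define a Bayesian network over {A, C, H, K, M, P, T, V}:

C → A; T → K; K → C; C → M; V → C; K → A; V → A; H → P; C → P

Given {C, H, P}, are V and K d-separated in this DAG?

No — V and K are not d-separated given {C, H, P}.

Enumerating the 4 paths from V to K and testing each for blocking by {C, H, P}:
Path 1: V → C → A ← K
  C is a chain here and C is conditioned on, so the path is blocked at C.
Path 2: V → C ← K
  C is a collider and C is conditioned on, which opens it — no node blocks this path, so it is active.
Path 3: V → A ← C ← K
  A is a collider here and neither A nor any of its descendants is conditioned on, so the collider stays closed — the path is blocked at A.
Path 4: V → A ← K
  A is a collider here and neither A nor any of its descendants is conditioned on, so the collider stays closed — the path is blocked at A.
At least one path is unblocked, so d-separation fails.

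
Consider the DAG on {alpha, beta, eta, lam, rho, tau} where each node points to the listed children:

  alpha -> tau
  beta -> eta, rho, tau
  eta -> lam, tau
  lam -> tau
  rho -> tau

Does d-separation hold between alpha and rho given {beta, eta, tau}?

No — alpha and rho are not d-separated given {beta, eta, tau}.

4 paths connect alpha and rho; each must be blocked for d-separation to hold:
Path 1: alpha → tau ← beta → rho
  beta is a fork here and beta is conditioned on, so the path is blocked at beta.
Path 2: alpha → tau ← lam ← eta ← beta → rho
  eta is a chain here and eta is conditioned on, so the path is blocked at eta.
Path 3: alpha → tau ← rho
  tau is a collider and tau is conditioned on, which opens it — no node blocks this path, so it is active.
Path 4: alpha → tau ← eta ← beta → rho
  eta is a chain here and eta is conditioned on, so the path is blocked at eta.
Since the path alpha → tau ← rho is active, alpha and rho are not d-separated given {beta, eta, tau}.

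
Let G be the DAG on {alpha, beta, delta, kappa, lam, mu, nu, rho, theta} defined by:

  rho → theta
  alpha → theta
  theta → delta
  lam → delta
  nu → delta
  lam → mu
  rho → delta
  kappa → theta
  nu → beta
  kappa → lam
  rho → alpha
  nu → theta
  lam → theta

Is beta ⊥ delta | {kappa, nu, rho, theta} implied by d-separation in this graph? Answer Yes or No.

Yes

6 paths connect beta and delta; each must be blocked for d-separation to hold:
  1. beta ← nu → theta ← kappa → lam → delta — nu:fork[blocks]; theta:collider[open]; kappa:fork[blocks]; lam:chain[open] ⇒ blocked
  2. beta ← nu → theta ← alpha ← rho → delta — nu:fork[blocks]; theta:collider[open]; alpha:chain[open]; rho:fork[blocks] ⇒ blocked
  3. beta ← nu → theta ← rho → delta — nu:fork[blocks]; theta:collider[open]; rho:fork[blocks] ⇒ blocked
  4. beta ← nu → theta ← lam → delta — nu:fork[blocks]; theta:collider[open]; lam:fork[open] ⇒ blocked
  5. beta ← nu → theta → delta — nu:fork[blocks]; theta:chain[blocks] ⇒ blocked
  6. beta ← nu → delta — nu:fork[blocks] ⇒ blocked
Since every path is blocked, d-separation holds.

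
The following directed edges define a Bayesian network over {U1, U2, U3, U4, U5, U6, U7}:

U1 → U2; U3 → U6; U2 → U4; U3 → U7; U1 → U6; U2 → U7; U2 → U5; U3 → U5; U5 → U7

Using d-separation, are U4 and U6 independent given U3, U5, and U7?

No

Enumerating the 5 paths from U4 to U6 and testing each for blocking by {U3, U5, U7}:
Path 1: U4 ← U2 ← U1 → U6
  U2 is a chain and U2 is not conditioned on; U1 is a fork and U1 is not conditioned on — no node blocks this path, so it is active.
Path 2: U4 ← U2 → U7 ← U3 → U6
  U3 is a fork here and U3 is conditioned on, so the path is blocked at U3.
Path 3: U4 ← U2 → U7 ← U5 ← U3 → U6
  U5 is a chain here and U5 is conditioned on, so the path is blocked at U5.
Path 4: U4 ← U2 → U5 ← U3 → U6
  U3 is a fork here and U3 is conditioned on, so the path is blocked at U3.
Path 5: U4 ← U2 → U5 → U7 ← U3 → U6
  U5 is a chain here and U5 is conditioned on, so the path is blocked at U5.
Since the path U4 ← U2 ← U1 → U6 is active, U4 and U6 are not d-separated given {U3, U5, U7}.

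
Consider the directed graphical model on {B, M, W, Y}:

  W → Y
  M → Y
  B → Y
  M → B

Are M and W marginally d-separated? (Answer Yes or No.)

Yes — M and W are d-separated given ∅.

2 paths connect M and W; each must be blocked for d-separation to hold:
  1. M → Y ← W — Y:collider[blocks] ⇒ blocked
  2. M → B → Y ← W — B:chain[open]; Y:collider[blocks] ⇒ blocked
Every path is blocked, so M and W are d-separated given ∅.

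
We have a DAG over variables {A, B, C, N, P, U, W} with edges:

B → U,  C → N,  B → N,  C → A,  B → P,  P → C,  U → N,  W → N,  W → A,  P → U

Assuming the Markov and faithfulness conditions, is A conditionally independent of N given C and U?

No

We examine all 6 paths between A and N:
Path 1: A ← W → N
  W is a fork and W is not conditioned on — no node blocks this path, so it is active.
Path 2: A ← C → N
  C is a fork here and C is conditioned on, so the path is blocked at C.
Path 3: A ← C ← P → U ← B → N
  C is a chain here and C is conditioned on, so the path is blocked at C.
Path 4: A ← C ← P → U → N
  C is a chain here and C is conditioned on, so the path is blocked at C.
Path 5: A ← C ← P ← B → U → N
  C is a chain here and C is conditioned on, so the path is blocked at C.
Path 6: A ← C ← P ← B → N
  C is a chain here and C is conditioned on, so the path is blocked at C.
Since the path A ← W → N is active, A and N are not d-separated given {C, U}.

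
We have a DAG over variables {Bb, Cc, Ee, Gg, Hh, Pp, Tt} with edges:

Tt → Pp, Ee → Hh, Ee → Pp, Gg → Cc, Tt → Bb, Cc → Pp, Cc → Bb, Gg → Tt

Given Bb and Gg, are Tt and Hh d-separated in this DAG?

Yes — Tt and Hh are d-separated given {Bb, Gg}.

There are 3 undirected paths between Tt and Hh; checking each against the conditioning set {Bb, Gg}:
Path 1: Tt → Bb ← Cc → Pp ← Ee → Hh
  Pp is a collider here and neither Pp nor any of its descendants is conditioned on, so the collider stays closed — the path is blocked at Pp.
Path 2: Tt ← Gg → Cc → Pp ← Ee → Hh
  Gg is a fork here and Gg is conditioned on, so the path is blocked at Gg.
Path 3: Tt → Pp ← Ee → Hh
  Pp is a collider here and neither Pp nor any of its descendants is conditioned on, so the collider stays closed — the path is blocked at Pp.
Since every path is blocked, d-separation holds.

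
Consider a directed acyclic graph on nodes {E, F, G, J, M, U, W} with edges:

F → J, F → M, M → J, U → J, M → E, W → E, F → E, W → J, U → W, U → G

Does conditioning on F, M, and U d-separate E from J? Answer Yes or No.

No

6 paths connect E and J; each must be blocked for d-separation to hold:
Path 1: E ← M ← F → J
  M is a chain here and M is conditioned on, so the path is blocked at M.
Path 2: E ← M → J
  M is a fork here and M is conditioned on, so the path is blocked at M.
Path 3: E ← W → J
  W is a fork and W is not conditioned on — no node blocks this path, so it is active.
Path 4: E ← W ← U → J
  U is a fork here and U is conditioned on, so the path is blocked at U.
Path 5: E ← F → M → J
  F is a fork here and F is conditioned on, so the path is blocked at F.
Path 6: E ← F → J
  F is a fork here and F is conditioned on, so the path is blocked at F.
Since the path E ← W → J is active, E and J are not d-separated given {F, M, U}.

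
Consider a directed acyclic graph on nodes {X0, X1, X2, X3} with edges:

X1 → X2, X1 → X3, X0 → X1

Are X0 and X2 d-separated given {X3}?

Only one path connects X0 and X2:
  1. X0 → X1 → X2 — X1:chain[open] ⇒ active
Because an active path exists, X0 and X2 are not d-separated.

No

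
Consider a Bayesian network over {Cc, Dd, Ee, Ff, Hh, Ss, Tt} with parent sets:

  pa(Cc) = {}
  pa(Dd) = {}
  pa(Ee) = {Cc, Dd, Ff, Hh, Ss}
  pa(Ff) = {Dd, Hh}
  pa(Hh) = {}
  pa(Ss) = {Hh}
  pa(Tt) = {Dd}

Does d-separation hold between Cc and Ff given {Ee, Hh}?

No — Cc and Ff are not d-separated given {Ee, Hh}.

We examine all 4 paths between Cc and Ff:
Path 1: Cc → Ee ← Hh → Ff
  Hh is a fork here and Hh is conditioned on, so the path is blocked at Hh.
Path 2: Cc → Ee ← Ss ← Hh → Ff
  Hh is a fork here and Hh is conditioned on, so the path is blocked at Hh.
Path 3: Cc → Ee ← Ff
  Ee is a collider and Ee is conditioned on, which opens it — no node blocks this path, so it is active.
Path 4: Cc → Ee ← Dd → Ff
  Ee is a collider and Ee is conditioned on, which opens it; Dd is a fork and Dd is not conditioned on — no node blocks this path, so it is active.
Because an active path exists, Cc and Ff are not d-separated.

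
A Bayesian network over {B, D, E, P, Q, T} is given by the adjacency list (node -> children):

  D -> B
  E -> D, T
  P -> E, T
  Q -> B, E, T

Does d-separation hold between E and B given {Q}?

No

Enumerating the 4 paths from E to B and testing each for blocking by {Q}:
Path 1: E → D → B
  D is a chain and D is not conditioned on — no node blocks this path, so it is active.
Path 2: E ← P → T ← Q → B
  T is a collider here and neither T nor any of its descendants is conditioned on, so the collider stays closed — the path is blocked at T.
Path 3: E ← Q → B
  Q is a fork here and Q is conditioned on, so the path is blocked at Q.
Path 4: E → T ← Q → B
  T is a collider here and neither T nor any of its descendants is conditioned on, so the collider stays closed — the path is blocked at T.
At least one path is unblocked, so d-separation fails.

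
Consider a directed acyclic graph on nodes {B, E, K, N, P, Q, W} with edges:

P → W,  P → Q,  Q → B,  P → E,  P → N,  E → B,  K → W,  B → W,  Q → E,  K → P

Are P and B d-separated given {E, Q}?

We examine all 6 paths between P and B:
  1. P → W ← B — W:collider[blocks] ⇒ blocked
  2. P → E → B — E:chain[blocks] ⇒ blocked
  3. P → E ← Q → B — E:collider[open]; Q:fork[blocks] ⇒ blocked
  4. P ← K → W ← B — K:fork[open]; W:collider[blocks] ⇒ blocked
  5. P → Q → E → B — Q:chain[blocks]; E:chain[blocks] ⇒ blocked
  6. P → Q → B — Q:chain[blocks] ⇒ blocked
Since every path is blocked, d-separation holds.

Yes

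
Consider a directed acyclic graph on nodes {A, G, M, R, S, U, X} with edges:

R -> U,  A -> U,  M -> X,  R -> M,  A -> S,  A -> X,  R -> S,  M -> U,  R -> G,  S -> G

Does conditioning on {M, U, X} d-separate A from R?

No

Enumerating the 6 paths from A to R and testing each for blocking by {M, U, X}:
Path 1: A → U ← R
  U is a collider and U is conditioned on, which opens it — no node blocks this path, so it is active.
Path 2: A → U ← M ← R
  M is a chain here and M is conditioned on, so the path is blocked at M.
Path 3: A → X ← M → U ← R
  M is a fork here and M is conditioned on, so the path is blocked at M.
Path 4: A → X ← M ← R
  M is a chain here and M is conditioned on, so the path is blocked at M.
Path 5: A → S → G ← R
  G is a collider here and neither G nor any of its descendants is conditioned on, so the collider stays closed — the path is blocked at G.
Path 6: A → S ← R
  S is a collider here and neither S nor any of its descendants is conditioned on, so the collider stays closed — the path is blocked at S.
At least one path is unblocked, so d-separation fails.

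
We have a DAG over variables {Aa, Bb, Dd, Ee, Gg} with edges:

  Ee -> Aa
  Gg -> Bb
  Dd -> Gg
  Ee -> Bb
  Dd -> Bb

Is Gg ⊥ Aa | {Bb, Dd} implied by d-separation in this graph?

No

2 paths connect Gg and Aa; each must be blocked for d-separation to hold:
  1. Gg → Bb ← Ee → Aa — Bb:collider[open]; Ee:fork[open] ⇒ active
  2. Gg ← Dd → Bb ← Ee → Aa — Dd:fork[blocks]; Bb:collider[open]; Ee:fork[open] ⇒ blocked
Because an active path exists, Gg and Aa are not d-separated.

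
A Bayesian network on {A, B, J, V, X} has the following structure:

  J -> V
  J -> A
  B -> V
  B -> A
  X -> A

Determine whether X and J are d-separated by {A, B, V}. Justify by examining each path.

No

There are 2 undirected paths between X and J; checking each against the conditioning set {A, B, V}:
Path 1: X → A ← J
  A is a collider and A is conditioned on, which opens it — no node blocks this path, so it is active.
Path 2: X → A ← B → V ← J
  B is a fork here and B is conditioned on, so the path is blocked at B.
Because an active path exists, X and J are not d-separated.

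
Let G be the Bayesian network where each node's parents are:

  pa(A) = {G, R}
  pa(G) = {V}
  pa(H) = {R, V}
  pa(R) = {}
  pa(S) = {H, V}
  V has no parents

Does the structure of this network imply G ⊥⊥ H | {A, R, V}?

Yes

We examine all 3 paths between G and H:
  1. G → A ← R → H — A:collider[open]; R:fork[blocks] ⇒ blocked
  2. G ← V → S ← H — V:fork[blocks]; S:collider[blocks] ⇒ blocked
  3. G ← V → H — V:fork[blocks] ⇒ blocked
All paths are blocked; G ⊥ H | {A, R, V} holds.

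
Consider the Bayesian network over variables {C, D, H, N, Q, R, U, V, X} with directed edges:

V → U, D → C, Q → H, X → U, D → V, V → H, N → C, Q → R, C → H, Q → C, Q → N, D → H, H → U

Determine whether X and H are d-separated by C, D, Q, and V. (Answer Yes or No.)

Yes — X and H are d-separated given {C, D, Q, V}.

We examine all 6 paths between X and H:
  1. X → U ← V → H — U:collider[blocks]; V:fork[blocks] ⇒ blocked
  2. X → U ← V ← D → H — U:collider[blocks]; V:chain[blocks]; D:fork[blocks] ⇒ blocked
  3. X → U ← V ← D → C ← N ← Q → H — U:collider[blocks]; V:chain[blocks]; D:fork[blocks]; C:collider[open]; N:chain[open]; Q:fork[blocks] ⇒ blocked
  4. X → U ← V ← D → C ← Q → H — U:collider[blocks]; V:chain[blocks]; D:fork[blocks]; C:collider[open]; Q:fork[blocks] ⇒ blocked
  5. X → U ← V ← D → C → H — U:collider[blocks]; V:chain[blocks]; D:fork[blocks]; C:chain[blocks] ⇒ blocked
  6. X → U ← H — U:collider[blocks] ⇒ blocked
All paths are blocked; X ⊥ H | {C, D, Q, V} holds.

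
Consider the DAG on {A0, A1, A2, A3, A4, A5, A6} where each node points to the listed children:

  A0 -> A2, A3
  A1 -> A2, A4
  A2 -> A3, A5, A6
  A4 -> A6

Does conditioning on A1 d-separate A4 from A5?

Yes

Enumerating the 2 paths from A4 to A5 and testing each for blocking by {A1}:
  1. A4 → A6 ← A2 → A5 — A6:collider[blocks]; A2:fork[open] ⇒ blocked
  2. A4 ← A1 → A2 → A5 — A1:fork[blocks]; A2:chain[open] ⇒ blocked
Every path is blocked, so A4 and A5 are d-separated given {A1}.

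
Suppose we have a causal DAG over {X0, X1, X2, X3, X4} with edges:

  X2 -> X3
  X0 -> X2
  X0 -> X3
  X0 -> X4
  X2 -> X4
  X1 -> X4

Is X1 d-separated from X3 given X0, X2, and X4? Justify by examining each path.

There are 4 undirected paths between X1 and X3; checking each against the conditioning set {X0, X2, X4}:
Path 1: X1 → X4 ← X0 → X3
  X0 is a fork here and X0 is conditioned on, so the path is blocked at X0.
Path 2: X1 → X4 ← X0 → X2 → X3
  X0 is a fork here and X0 is conditioned on, so the path is blocked at X0.
Path 3: X1 → X4 ← X2 ← X0 → X3
  X2 is a chain here and X2 is conditioned on, so the path is blocked at X2.
Path 4: X1 → X4 ← X2 → X3
  X2 is a fork here and X2 is conditioned on, so the path is blocked at X2.
All paths are blocked; X1 ⊥ X3 | {X0, X2, X4} holds.

Yes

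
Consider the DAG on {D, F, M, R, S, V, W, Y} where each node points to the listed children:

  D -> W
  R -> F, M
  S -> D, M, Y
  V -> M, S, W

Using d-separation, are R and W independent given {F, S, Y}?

There are 4 undirected paths between R and W; checking each against the conditioning set {F, S, Y}:
Path 1: R → M ← S → D → W
  M is a collider here and neither M nor any of its descendants is conditioned on, so the collider stays closed — the path is blocked at M.
Path 2: R → M ← S ← V → W
  M is a collider here and neither M nor any of its descendants is conditioned on, so the collider stays closed — the path is blocked at M.
Path 3: R → M ← V → S → D → W
  M is a collider here and neither M nor any of its descendants is conditioned on, so the collider stays closed — the path is blocked at M.
Path 4: R → M ← V → W
  M is a collider here and neither M nor any of its descendants is conditioned on, so the collider stays closed — the path is blocked at M.
Since every path is blocked, d-separation holds.

Yes — R and W are d-separated given {F, S, Y}.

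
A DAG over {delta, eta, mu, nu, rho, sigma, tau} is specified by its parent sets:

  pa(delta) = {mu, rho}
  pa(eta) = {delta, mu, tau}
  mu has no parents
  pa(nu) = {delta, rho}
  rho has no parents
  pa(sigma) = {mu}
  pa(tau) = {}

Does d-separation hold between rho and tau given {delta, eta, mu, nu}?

Yes — rho and tau are d-separated given {delta, eta, mu, nu}.

Enumerating the 4 paths from rho to tau and testing each for blocking by {delta, eta, mu, nu}:
Path 1: rho → delta → eta ← tau
  delta is a chain here and delta is conditioned on, so the path is blocked at delta.
Path 2: rho → delta ← mu → eta ← tau
  mu is a fork here and mu is conditioned on, so the path is blocked at mu.
Path 3: rho → nu ← delta → eta ← tau
  delta is a fork here and delta is conditioned on, so the path is blocked at delta.
Path 4: rho → nu ← delta ← mu → eta ← tau
  delta is a chain here and delta is conditioned on, so the path is blocked at delta.
Every path is blocked, so rho and tau are d-separated given {delta, eta, mu, nu}.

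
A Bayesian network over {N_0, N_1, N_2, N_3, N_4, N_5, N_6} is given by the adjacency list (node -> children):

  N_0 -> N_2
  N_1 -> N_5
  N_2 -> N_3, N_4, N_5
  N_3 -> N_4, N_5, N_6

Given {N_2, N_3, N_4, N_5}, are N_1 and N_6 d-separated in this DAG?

We examine all 3 paths between N_1 and N_6:
  1. N_1 → N_5 ← N_2 → N_3 → N_6 — N_5:collider[open]; N_2:fork[blocks]; N_3:chain[blocks] ⇒ blocked
  2. N_1 → N_5 ← N_2 → N_4 ← N_3 → N_6 — N_5:collider[open]; N_2:fork[blocks]; N_4:collider[open]; N_3:fork[blocks] ⇒ blocked
  3. N_1 → N_5 ← N_3 → N_6 — N_5:collider[open]; N_3:fork[blocks] ⇒ blocked
Every path is blocked, so N_1 and N_6 are d-separated given {N_2, N_3, N_4, N_5}.

Yes — N_1 and N_6 are d-separated given {N_2, N_3, N_4, N_5}.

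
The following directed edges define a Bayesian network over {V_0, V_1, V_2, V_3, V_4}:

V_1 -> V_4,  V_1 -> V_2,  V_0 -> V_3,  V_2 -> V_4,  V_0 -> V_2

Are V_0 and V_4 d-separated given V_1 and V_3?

We examine all 2 paths between V_0 and V_4:
  1. V_0 → V_2 ← V_1 → V_4 — V_2:collider[blocks]; V_1:fork[blocks] ⇒ blocked
  2. V_0 → V_2 → V_4 — V_2:chain[open] ⇒ active
Since the path V_0 → V_2 → V_4 is active, V_0 and V_4 are not d-separated given {V_1, V_3}.

No — V_0 and V_4 are not d-separated given {V_1, V_3}.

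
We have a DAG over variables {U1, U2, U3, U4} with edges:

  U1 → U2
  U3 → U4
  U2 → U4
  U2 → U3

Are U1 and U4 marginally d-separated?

2 paths connect U1 and U4; each must be blocked for d-separation to hold:
  1. U1 → U2 → U4 — U2:chain[open] ⇒ active
  2. U1 → U2 → U3 → U4 — U2:chain[open]; U3:chain[open] ⇒ active
Because an active path exists, U1 and U4 are not d-separated.

No — U1 and U4 are not d-separated given ∅.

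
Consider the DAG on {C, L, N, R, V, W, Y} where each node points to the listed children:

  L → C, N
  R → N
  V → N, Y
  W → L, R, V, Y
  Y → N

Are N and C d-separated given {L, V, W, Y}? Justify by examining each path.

There are 6 undirected paths between N and C; checking each against the conditioning set {L, V, W, Y}:
Path 1: N ← Y ← V ← W → L → C
  Y is a chain here and Y is conditioned on, so the path is blocked at Y.
Path 2: N ← Y ← W → L → C
  Y is a chain here and Y is conditioned on, so the path is blocked at Y.
Path 3: N ← L → C
  L is a fork here and L is conditioned on, so the path is blocked at L.
Path 4: N ← V → Y ← W → L → C
  V is a fork here and V is conditioned on, so the path is blocked at V.
Path 5: N ← V ← W → L → C
  V is a chain here and V is conditioned on, so the path is blocked at V.
Path 6: N ← R ← W → L → C
  W is a fork here and W is conditioned on, so the path is blocked at W.
All paths are blocked; N ⊥ C | {L, V, W, Y} holds.

Yes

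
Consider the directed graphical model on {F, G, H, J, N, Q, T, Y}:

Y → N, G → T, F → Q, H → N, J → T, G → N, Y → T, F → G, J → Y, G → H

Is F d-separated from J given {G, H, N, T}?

Enumerating the 6 paths from F to J and testing each for blocking by {G, H, N, T}:
Path 1: F → G → N ← Y ← J
  G is a chain here and G is conditioned on, so the path is blocked at G.
Path 2: F → G → N ← Y → T ← J
  G is a chain here and G is conditioned on, so the path is blocked at G.
Path 3: F → G → H → N ← Y ← J
  G is a chain here and G is conditioned on, so the path is blocked at G.
Path 4: F → G → H → N ← Y → T ← J
  G is a chain here and G is conditioned on, so the path is blocked at G.
Path 5: F → G → T ← Y ← J
  G is a chain here and G is conditioned on, so the path is blocked at G.
Path 6: F → G → T ← J
  G is a chain here and G is conditioned on, so the path is blocked at G.
Since every path is blocked, d-separation holds.

Yes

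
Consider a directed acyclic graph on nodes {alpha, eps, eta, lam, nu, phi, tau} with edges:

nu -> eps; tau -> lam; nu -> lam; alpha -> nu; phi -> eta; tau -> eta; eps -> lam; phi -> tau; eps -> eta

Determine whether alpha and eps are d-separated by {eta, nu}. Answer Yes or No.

Yes

Enumerating the 4 paths from alpha to eps and testing each for blocking by {eta, nu}:
Path 1: alpha → nu → lam ← eps
  nu is a chain here and nu is conditioned on, so the path is blocked at nu.
Path 2: alpha → nu → lam ← tau → eta ← eps
  nu is a chain here and nu is conditioned on, so the path is blocked at nu.
Path 3: alpha → nu → lam ← tau ← phi → eta ← eps
  nu is a chain here and nu is conditioned on, so the path is blocked at nu.
Path 4: alpha → nu → eps
  nu is a chain here and nu is conditioned on, so the path is blocked at nu.
All paths are blocked; alpha ⊥ eps | {eta, nu} holds.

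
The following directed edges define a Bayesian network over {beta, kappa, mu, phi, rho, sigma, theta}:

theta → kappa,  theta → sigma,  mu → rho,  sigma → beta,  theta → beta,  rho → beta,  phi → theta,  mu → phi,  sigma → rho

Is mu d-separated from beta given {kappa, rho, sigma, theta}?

We examine all 6 paths between mu and beta:
Path 1: mu → phi → theta → beta
  theta is a chain here and theta is conditioned on, so the path is blocked at theta.
Path 2: mu → phi → theta → sigma → beta
  theta is a chain here and theta is conditioned on, so the path is blocked at theta.
Path 3: mu → phi → theta → sigma → rho → beta
  theta is a chain here and theta is conditioned on, so the path is blocked at theta.
Path 4: mu → rho → beta
  rho is a chain here and rho is conditioned on, so the path is blocked at rho.
Path 5: mu → rho ← sigma → beta
  sigma is a fork here and sigma is conditioned on, so the path is blocked at sigma.
Path 6: mu → rho ← sigma ← theta → beta
  sigma is a chain here and sigma is conditioned on, so the path is blocked at sigma.
Every path is blocked, so mu and beta are d-separated given {kappa, rho, sigma, theta}.

Yes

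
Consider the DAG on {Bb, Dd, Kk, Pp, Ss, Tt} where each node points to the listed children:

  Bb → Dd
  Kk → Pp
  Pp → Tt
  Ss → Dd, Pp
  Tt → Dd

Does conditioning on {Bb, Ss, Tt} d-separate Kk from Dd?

There are 2 undirected paths between Kk and Dd; checking each against the conditioning set {Bb, Ss, Tt}:
Path 1: Kk → Pp ← Ss → Dd
  Ss is a fork here and Ss is conditioned on, so the path is blocked at Ss.
Path 2: Kk → Pp → Tt → Dd
  Tt is a chain here and Tt is conditioned on, so the path is blocked at Tt.
Every path is blocked, so Kk and Dd are d-separated given {Bb, Ss, Tt}.

Yes — Kk and Dd are d-separated given {Bb, Ss, Tt}.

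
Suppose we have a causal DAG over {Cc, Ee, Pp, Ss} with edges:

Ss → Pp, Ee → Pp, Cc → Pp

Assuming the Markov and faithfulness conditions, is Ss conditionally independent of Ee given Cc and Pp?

No — Ss and Ee are not d-separated given {Cc, Pp}.

The only undirected path from Ss to Ee is:
  1. Ss → Pp ← Ee — Pp:collider[open] ⇒ active
At least one path is unblocked, so d-separation fails.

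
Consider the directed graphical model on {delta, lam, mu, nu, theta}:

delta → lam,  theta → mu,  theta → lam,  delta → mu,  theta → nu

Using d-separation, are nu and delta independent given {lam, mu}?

2 paths connect nu and delta; each must be blocked for d-separation to hold:
Path 1: nu ← theta → mu ← delta
  theta is a fork and theta is not conditioned on; mu is a collider and mu is conditioned on, which opens it — no node blocks this path, so it is active.
Path 2: nu ← theta → lam ← delta
  theta is a fork and theta is not conditioned on; lam is a collider and lam is conditioned on, which opens it — no node blocks this path, so it is active.
Because an active path exists, nu and delta are not d-separated.

No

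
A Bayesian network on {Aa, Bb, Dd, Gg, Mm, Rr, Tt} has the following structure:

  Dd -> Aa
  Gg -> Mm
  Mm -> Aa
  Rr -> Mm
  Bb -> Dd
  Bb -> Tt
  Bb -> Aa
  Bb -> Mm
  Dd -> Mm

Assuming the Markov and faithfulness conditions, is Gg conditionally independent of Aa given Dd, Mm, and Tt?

No — Gg and Aa are not d-separated given {Dd, Mm, Tt}.

We examine all 5 paths between Gg and Aa:
Path 1: Gg → Mm → Aa
  Mm is a chain here and Mm is conditioned on, so the path is blocked at Mm.
Path 2: Gg → Mm ← Bb → Aa
  Mm is a collider and Mm is conditioned on, which opens it; Bb is a fork and Bb is not conditioned on — no node blocks this path, so it is active.
Path 3: Gg → Mm ← Bb → Dd → Aa
  Dd is a chain here and Dd is conditioned on, so the path is blocked at Dd.
Path 4: Gg → Mm ← Dd → Aa
  Dd is a fork here and Dd is conditioned on, so the path is blocked at Dd.
Path 5: Gg → Mm ← Dd ← Bb → Aa
  Dd is a chain here and Dd is conditioned on, so the path is blocked at Dd.
Because an active path exists, Gg and Aa are not d-separated.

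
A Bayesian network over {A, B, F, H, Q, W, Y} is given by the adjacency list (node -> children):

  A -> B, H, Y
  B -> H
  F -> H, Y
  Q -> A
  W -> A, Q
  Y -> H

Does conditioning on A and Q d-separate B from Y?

Yes — B and Y are d-separated given {A, Q}.

There are 6 undirected paths between B and Y; checking each against the conditioning set {A, Q}:
Path 1: B → H ← F → Y
  H is a collider here and neither H nor any of its descendants is conditioned on, so the collider stays closed — the path is blocked at H.
Path 2: B → H ← Y
  H is a collider here and neither H nor any of its descendants is conditioned on, so the collider stays closed — the path is blocked at H.
Path 3: B → H ← A → Y
  H is a collider here and neither H nor any of its descendants is conditioned on, so the collider stays closed — the path is blocked at H.
Path 4: B ← A → H ← F → Y
  A is a fork here and A is conditioned on, so the path is blocked at A.
Path 5: B ← A → H ← Y
  A is a fork here and A is conditioned on, so the path is blocked at A.
Path 6: B ← A → Y
  A is a fork here and A is conditioned on, so the path is blocked at A.
Every path is blocked, so B and Y are d-separated given {A, Q}.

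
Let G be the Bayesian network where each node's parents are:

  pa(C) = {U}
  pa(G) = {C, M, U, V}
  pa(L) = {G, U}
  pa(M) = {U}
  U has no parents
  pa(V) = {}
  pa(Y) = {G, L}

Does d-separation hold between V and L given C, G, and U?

Yes — V and L are d-separated given {C, G, U}.

5 paths connect V and L; each must be blocked for d-separation to hold:
Path 1: V → G → L
  G is a chain here and G is conditioned on, so the path is blocked at G.
Path 2: V → G ← U → L
  U is a fork here and U is conditioned on, so the path is blocked at U.
Path 3: V → G ← C ← U → L
  C is a chain here and C is conditioned on, so the path is blocked at C.
Path 4: V → G ← M ← U → L
  U is a fork here and U is conditioned on, so the path is blocked at U.
Path 5: V → G → Y ← L
  G is a chain here and G is conditioned on, so the path is blocked at G.
Every path is blocked, so V and L are d-separated given {C, G, U}.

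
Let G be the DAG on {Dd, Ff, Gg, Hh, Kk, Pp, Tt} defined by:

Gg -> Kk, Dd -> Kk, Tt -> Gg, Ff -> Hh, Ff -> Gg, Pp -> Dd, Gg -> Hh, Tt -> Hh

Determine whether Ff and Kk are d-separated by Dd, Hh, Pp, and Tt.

3 paths connect Ff and Kk; each must be blocked for d-separation to hold:
Path 1: Ff → Hh ← Gg → Kk
  Hh is a collider and Hh is conditioned on, which opens it; Gg is a fork and Gg is not conditioned on — no node blocks this path, so it is active.
Path 2: Ff → Hh ← Tt → Gg → Kk
  Tt is a fork here and Tt is conditioned on, so the path is blocked at Tt.
Path 3: Ff → Gg → Kk
  Gg is a chain and Gg is not conditioned on — no node blocks this path, so it is active.
At least one path is unblocked, so d-separation fails.

No — Ff and Kk are not d-separated given {Dd, Hh, Pp, Tt}.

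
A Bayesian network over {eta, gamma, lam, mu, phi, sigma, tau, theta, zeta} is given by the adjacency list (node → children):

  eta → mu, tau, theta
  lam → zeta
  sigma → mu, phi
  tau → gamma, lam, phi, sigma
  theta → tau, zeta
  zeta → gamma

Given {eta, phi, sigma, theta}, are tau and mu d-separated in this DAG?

Yes

We examine all 6 paths between tau and mu:
Path 1: tau → sigma → mu
  sigma is a chain here and sigma is conditioned on, so the path is blocked at sigma.
Path 2: tau → gamma ← zeta ← theta ← eta → mu
  gamma is a collider here and neither gamma nor any of its descendants is conditioned on, so the collider stays closed — the path is blocked at gamma.
Path 3: tau → phi ← sigma → mu
  sigma is a fork here and sigma is conditioned on, so the path is blocked at sigma.
Path 4: tau ← eta → mu
  eta is a fork here and eta is conditioned on, so the path is blocked at eta.
Path 5: tau ← theta ← eta → mu
  theta is a chain here and theta is conditioned on, so the path is blocked at theta.
Path 6: tau → lam → zeta ← theta ← eta → mu
  zeta is a collider here and neither zeta nor any of its descendants is conditioned on, so the collider stays closed — the path is blocked at zeta.
Every path is blocked, so tau and mu are d-separated given {eta, phi, sigma, theta}.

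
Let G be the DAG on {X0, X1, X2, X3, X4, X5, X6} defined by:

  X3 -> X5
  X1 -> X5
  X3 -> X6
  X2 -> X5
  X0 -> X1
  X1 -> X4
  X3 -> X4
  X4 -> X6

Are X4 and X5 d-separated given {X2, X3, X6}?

No

Enumerating the 3 paths from X4 to X5 and testing each for blocking by {X2, X3, X6}:
  1. X4 ← X1 → X5 — X1:fork[open] ⇒ active
  2. X4 ← X3 → X5 — X3:fork[blocks] ⇒ blocked
  3. X4 → X6 ← X3 → X5 — X6:collider[open]; X3:fork[blocks] ⇒ blocked
Since the path X4 ← X1 → X5 is active, X4 and X5 are not d-separated given {X2, X3, X6}.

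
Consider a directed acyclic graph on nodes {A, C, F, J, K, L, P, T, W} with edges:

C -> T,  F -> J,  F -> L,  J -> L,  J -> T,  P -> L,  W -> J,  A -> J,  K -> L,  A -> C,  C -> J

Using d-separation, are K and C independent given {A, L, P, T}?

There are 6 undirected paths between K and C; checking each against the conditioning set {A, L, P, T}:
Path 1: K → L ← F → J → T ← C
  L is a collider and L is conditioned on, which opens it; F is a fork and F is not conditioned on; J is a chain and J is not conditioned on; T is a collider and T is conditioned on, which opens it — no node blocks this path, so it is active.
Path 2: K → L ← F → J ← C
  L is a collider and L is conditioned on, which opens it; F is a fork and F is not conditioned on; J is a collider and its descendant T is conditioned on, which opens it — no node blocks this path, so it is active.
Path 3: K → L ← F → J ← A → C
  A is a fork here and A is conditioned on, so the path is blocked at A.
Path 4: K → L ← J → T ← C
  L is a collider and L is conditioned on, which opens it; J is a fork and J is not conditioned on; T is a collider and T is conditioned on, which opens it — no node blocks this path, so it is active.
Path 5: K → L ← J ← C
  L is a collider and L is conditioned on, which opens it; J is a chain and J is not conditioned on — no node blocks this path, so it is active.
Path 6: K → L ← J ← A → C
  A is a fork here and A is conditioned on, so the path is blocked at A.
Because an active path exists, K and C are not d-separated.

No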